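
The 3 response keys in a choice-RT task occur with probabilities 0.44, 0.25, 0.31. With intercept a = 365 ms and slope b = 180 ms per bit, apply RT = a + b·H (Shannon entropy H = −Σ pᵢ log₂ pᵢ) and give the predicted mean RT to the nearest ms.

643 ms

H = 0.44·log₂(1/0.44) + 0.25·log₂(1/0.25) + 0.31·log₂(1/0.31) = 1.5449 bits.
RT = 365 + 180 × 1.5449 = 643.09 ms.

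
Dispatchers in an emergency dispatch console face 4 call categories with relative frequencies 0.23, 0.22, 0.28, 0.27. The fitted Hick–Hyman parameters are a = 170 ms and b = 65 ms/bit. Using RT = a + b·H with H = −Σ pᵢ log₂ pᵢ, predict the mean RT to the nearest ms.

H = 0.23·log₂(1/0.23) + 0.22·log₂(1/0.22) + 0.28·log₂(1/0.28) + 0.27·log₂(1/0.27) = 1.9925 bits.
RT = 170 + 65 × 1.9925 = 299.51 ms.

300 ms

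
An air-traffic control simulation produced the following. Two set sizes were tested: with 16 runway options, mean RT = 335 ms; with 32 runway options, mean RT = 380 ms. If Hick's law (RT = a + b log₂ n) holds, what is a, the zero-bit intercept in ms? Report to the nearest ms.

Slope: b = (380 − 335) / (log₂ 32 − log₂ 16) = 45/1.0000 = 45 ms/bit.
a = RT₁ − b·log₂ n₁ = 335 − 45 × 4 = 155.000 ms.

155 ms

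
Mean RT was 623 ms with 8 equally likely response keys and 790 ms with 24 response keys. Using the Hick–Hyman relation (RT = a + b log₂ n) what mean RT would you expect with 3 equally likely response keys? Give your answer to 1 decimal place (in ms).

473.9 ms

Fit slope and intercept:
  b = (790 − 623) / (log₂ 24 − log₂ 8) = 167 / (4.5850 − 3) = 105.365 ms/bit
  a = 623 − 105.365 × 3 = 306.904 ms
Then RT(3) = 306.904 + 105.365 × log₂ 3 = 306.904 + 105.365 × 1.5850 ≈ 473.904 ms.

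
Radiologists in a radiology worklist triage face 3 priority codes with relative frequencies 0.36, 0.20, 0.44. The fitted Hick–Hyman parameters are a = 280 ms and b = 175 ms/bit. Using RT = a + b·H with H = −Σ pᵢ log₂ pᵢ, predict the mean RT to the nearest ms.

545 ms

H = 0.36·log₂(1/0.36) + 0.20·log₂(1/0.20) + 0.44·log₂(1/0.44) = 1.5161 bits.
RT = 280 + 175 × 1.5161 = 545.33 ms.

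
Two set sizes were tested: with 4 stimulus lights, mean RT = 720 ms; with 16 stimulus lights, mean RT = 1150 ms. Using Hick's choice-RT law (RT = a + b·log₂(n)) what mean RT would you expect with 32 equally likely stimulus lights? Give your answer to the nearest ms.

RT is linear in log₂ n, so two points fix the line:
  b = (1150 − 720) / (log₂ 16 − log₂ 4) = 430 / (4 − 2) = 215 ms/bit
  a = 720 − 215 × 2 = 290 ms
Then RT(32) = 290 + 215 × log₂ 32 = 290 + 215 × 5 ≈ 1365.000 ms.

1365 ms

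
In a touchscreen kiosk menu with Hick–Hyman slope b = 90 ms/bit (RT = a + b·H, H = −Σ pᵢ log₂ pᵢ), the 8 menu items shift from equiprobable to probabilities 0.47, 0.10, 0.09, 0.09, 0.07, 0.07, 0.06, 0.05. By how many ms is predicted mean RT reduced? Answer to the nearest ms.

48 ms

Equiprobable entropy H₀ = log₂ 8 = 3.0000 bits.
Skewed entropy H = −Σ pᵢ log₂ pᵢ = 2.4662 bits.
ΔRT = b·(H₀ − H) = 90 × 0.5338 = 48.04 ms.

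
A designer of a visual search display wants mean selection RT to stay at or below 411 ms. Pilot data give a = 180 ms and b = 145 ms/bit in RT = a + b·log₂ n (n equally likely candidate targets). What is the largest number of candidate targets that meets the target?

3

Information budget: (411 − 180)/145 = 1.5931 bits, so n ≤ 2^1.5931 = 3.017 → at most 3.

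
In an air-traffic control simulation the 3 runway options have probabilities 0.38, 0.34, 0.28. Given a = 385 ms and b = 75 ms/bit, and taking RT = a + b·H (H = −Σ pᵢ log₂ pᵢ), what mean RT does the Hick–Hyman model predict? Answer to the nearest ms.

503 ms

Entropy contributions −pᵢ log₂ pᵢ: 0.5305, 0.5292, 0.5142; sum H = 1.5738 bits.
RT = a + bH = 385 + 75·1.5738 = 503.04 ms.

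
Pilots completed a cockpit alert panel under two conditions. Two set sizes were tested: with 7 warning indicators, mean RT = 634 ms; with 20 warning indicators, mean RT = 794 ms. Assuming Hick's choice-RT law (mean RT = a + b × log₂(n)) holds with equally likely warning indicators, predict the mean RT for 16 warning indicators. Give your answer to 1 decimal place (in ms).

With log₂ n on the abscissa the relation is linear; from the two conditions:
  b = (794 − 634) / (log₂ 20 − log₂ 7) = 160 / (4.3219 − 2.8074) = 105.640 ms/bit
  a = 634 − 105.640 × 2.8074 = 337.430 ms
Then RT(16) = 337.430 + 105.640 × log₂ 16 = 337.430 + 105.640 × 4 ≈ 759.991 ms.

760.0 ms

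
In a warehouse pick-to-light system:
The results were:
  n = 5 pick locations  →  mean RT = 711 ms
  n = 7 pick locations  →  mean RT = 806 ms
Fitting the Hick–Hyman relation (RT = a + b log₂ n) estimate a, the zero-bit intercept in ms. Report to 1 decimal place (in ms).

256.6 ms

Slope: b = (806 − 711) / (log₂ 7 − log₂ 5) = 95/0.4854 = 195.704 ms/bit.
Intercept: a = 711 − 195.704·log₂(5) = 256.589 ms.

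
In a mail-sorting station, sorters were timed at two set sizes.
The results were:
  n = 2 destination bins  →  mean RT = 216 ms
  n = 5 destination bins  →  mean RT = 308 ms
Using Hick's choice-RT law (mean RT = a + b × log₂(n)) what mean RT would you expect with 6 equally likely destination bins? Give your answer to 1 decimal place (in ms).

With log₂ n on the abscissa the relation is linear; from the two conditions:
  b = (308 − 216) / (log₂ 5 − log₂ 2) = 92 / (2.3219 − 1) = 69.595 ms/bit
  a = 216 − 69.595 × 1 = 146.405 ms
Then RT(6) = 146.405 + 69.595 × log₂ 6 = 146.405 + 69.595 × 2.5850 ≈ 326.306 ms.

326.3 ms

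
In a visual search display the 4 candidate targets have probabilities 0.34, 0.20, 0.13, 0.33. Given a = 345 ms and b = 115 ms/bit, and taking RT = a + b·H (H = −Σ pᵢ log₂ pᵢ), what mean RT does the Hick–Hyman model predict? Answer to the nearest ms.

H = 0.34·log₂(1/0.34) + 0.20·log₂(1/0.20) + 0.13·log₂(1/0.13) + 0.33·log₂(1/0.33) = 1.9040 bits.
RT = 345 + 115 × 1.9040 = 563.96 ms.

564 ms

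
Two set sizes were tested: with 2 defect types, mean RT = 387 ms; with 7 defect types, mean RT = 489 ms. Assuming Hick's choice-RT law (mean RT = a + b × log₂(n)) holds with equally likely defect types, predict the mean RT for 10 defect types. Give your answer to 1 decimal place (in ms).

Solve the two-equation system in a and b:
  b = (489 − 387) / (log₂ 7 − log₂ 2) = 102 / (2.8074 − 1) = 56.436 ms/bit
  a = 387 − 56.436 × 1 = 330.564 ms
Then RT(10) = 330.564 + 56.436 × log₂ 10 = 330.564 + 56.436 × 3.3219 ≈ 518.040 ms.

518.0 ms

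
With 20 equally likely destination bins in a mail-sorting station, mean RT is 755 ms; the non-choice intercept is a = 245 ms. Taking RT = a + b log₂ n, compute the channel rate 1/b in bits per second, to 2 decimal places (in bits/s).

8.47 bits/s

Choice component = 755 − 245 = 510 ms over log₂(20) = 4.3219 bits.
b = 510 / 4.3219 = 118.003 ms/bit, so 1/b = 8.474 bits/s.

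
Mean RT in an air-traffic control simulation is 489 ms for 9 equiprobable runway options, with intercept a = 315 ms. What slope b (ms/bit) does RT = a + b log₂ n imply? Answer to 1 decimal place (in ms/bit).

54.9 ms/bit

9 alternatives carry log₂ 9 = 3.1699 bits; the choice cost is 489 − 315 = 174 ms, so b = 174/3.1699 = 54.891 ms/bit.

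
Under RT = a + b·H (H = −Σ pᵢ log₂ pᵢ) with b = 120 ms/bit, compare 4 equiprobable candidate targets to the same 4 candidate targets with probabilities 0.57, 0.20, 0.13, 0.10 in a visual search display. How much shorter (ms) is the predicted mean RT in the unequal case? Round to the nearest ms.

43 ms

The RT saving is b·ΔH. Equiprobable H₀ = log₂(4) = 2.0000 bits; with the given probabilities H = 1.6415 bits.
b·(H₀ − H) = 120 × (2.0000 − 1.6415) = 43.02 ms.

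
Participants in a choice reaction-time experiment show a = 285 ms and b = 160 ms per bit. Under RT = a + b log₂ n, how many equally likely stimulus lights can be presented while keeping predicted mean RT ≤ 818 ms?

Information budget: (818 − 285)/160 = 3.3312 bits, so n ≤ 2^3.3312 = 10.065 → at most 10.

10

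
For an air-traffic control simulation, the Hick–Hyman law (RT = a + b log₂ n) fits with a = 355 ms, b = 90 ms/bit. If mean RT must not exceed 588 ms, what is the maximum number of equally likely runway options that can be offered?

6

90·log₂ n ≤ 588 − 355 = 233, giving log₂ n ≤ 2.5889 and n ≤ 6.016. The largest whole number is 6.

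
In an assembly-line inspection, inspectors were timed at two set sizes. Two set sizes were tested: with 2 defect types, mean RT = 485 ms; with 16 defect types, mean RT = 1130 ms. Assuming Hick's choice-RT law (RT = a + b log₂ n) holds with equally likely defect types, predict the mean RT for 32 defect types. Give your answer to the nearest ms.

With log₂ n on the abscissa the relation is linear; from the two conditions:
  b = (1130 − 485) / (log₂ 16 − log₂ 2) = 645 / (4 − 1) = 215 ms/bit
  a = 485 − 215 × 1 = 270 ms
Then RT(32) = 270 + 215 × log₂ 32 = 270 + 215 × 5 ≈ 1345.000 ms.

1345 ms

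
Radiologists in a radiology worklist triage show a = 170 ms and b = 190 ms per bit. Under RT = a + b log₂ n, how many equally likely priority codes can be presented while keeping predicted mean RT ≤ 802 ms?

10

Set 170 + 190·log₂ n ≤ 802 → log₂ n ≤ (802 − 170)/190 = 3.3263.
So n ≤ 2^3.3263 = 10.030; the largest integer n is 10.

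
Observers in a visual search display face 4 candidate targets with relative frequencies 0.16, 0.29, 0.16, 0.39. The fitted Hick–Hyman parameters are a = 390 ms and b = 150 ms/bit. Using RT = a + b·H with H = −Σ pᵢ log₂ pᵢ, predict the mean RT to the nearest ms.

674 ms

H = 0.16·log₂(1/0.16) + 0.29·log₂(1/0.29) + 0.16·log₂(1/0.16) + 0.39·log₂(1/0.39) = 1.8937 bits.
RT = 390 + 150 × 1.8937 = 674.06 ms.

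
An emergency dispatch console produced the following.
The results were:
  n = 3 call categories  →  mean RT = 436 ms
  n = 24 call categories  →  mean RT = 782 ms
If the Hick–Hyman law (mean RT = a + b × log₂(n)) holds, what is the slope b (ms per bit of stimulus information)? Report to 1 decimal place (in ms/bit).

115.3 ms/bit

b = (RT₂ − RT₁)/(log₂ n₂ − log₂ n₁) = (782 − 436)/(4.5850 − 1.5850) = 115.333 ms/bit.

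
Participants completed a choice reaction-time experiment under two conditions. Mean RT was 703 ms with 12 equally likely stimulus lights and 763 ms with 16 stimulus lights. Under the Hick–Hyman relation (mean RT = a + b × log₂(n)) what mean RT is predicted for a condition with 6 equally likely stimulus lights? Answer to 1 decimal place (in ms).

Fit slope and intercept:
  b = (763 − 703) / (log₂ 16 − log₂ 12) = 60 / (4 − 3.5850) = 144.565 ms/bit
  a = 703 − 144.565 × 3.5850 = 184.739 ms
Then RT(6) = 184.739 + 144.565 × log₂ 6 = 184.739 + 144.565 × 2.5850 ≈ 558.435 ms.

558.4 ms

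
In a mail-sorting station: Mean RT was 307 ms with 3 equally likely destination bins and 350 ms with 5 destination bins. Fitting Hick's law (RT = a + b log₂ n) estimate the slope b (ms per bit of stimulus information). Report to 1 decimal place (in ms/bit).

The slope on a log₂ axis is (350 − 307) / (2.3219 − 1.5850) = 58.347 ms/bit.

58.3 ms/bit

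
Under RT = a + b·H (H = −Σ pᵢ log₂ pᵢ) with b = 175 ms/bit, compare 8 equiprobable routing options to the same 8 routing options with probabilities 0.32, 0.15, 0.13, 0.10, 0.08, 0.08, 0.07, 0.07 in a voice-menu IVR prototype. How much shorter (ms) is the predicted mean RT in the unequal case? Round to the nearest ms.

40 ms

The RT saving is b·ΔH. Equiprobable H₀ = log₂(8) = 3.0000 bits; with the given probabilities H = 2.7715 bits.
b·(H₀ − H) = 175 × (3.0000 − 2.7715) = 39.98 ms.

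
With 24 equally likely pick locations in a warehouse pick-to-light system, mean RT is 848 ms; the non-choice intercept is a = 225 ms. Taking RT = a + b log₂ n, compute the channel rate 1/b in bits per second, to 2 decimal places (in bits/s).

7.36 bits/s

Choice component = 848 − 225 = 623 ms over log₂(24) = 4.5850 bits.
b = 623 / 4.5850 = 135.879 ms/bit, so 1/b = 7.359 bits/s.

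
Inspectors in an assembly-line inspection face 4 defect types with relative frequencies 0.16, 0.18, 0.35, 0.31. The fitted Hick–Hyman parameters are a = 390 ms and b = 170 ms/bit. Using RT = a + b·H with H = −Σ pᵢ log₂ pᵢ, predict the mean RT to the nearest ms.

717 ms

Entropy contributions −pᵢ log₂ pᵢ: 0.4230, 0.4453, 0.5301, 0.5238; sum H = 1.9222 bits.
RT = a + bH = 390 + 170·1.9222 = 716.78 ms.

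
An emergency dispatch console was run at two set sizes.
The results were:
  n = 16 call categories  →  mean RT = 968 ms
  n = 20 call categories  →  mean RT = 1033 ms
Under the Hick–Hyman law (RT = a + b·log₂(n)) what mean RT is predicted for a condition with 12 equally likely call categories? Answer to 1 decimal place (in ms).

RT is linear in log₂ n, so two points fix the line:
  b = (1033 − 968) / (log₂ 20 − log₂ 16) = 65 / (4.3219 − 4) = 201.908 ms/bit
  a = 968 − 201.908 × 4 = 160.366 ms
Then RT(12) = 160.366 + 201.908 × log₂ 12 = 160.366 + 201.908 × 3.5850 ≈ 884.200 ms.

884.2 ms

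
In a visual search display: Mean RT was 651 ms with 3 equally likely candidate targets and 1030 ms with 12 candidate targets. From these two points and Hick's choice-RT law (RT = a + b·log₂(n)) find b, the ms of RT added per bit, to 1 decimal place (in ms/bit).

189.5 ms/bit

The slope on a log₂ axis is (1030 − 651) / (3.5850 − 1.5850) = 189.500 ms/bit.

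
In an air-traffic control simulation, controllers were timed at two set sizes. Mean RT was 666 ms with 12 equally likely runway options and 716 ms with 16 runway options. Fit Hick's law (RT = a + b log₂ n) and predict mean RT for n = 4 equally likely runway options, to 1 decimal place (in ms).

475.1 ms

With log₂ n on the abscissa the relation is linear; from the two conditions:
  b = (716 − 666) / (log₂ 16 − log₂ 12) = 50 / (4 − 3.5850) = 120.471 ms/bit
  a = 666 − 120.471 × 3.5850 = 234.116 ms
Then RT(4) = 234.116 + 120.471 × log₂ 4 = 234.116 + 120.471 × 2 ≈ 475.058 ms.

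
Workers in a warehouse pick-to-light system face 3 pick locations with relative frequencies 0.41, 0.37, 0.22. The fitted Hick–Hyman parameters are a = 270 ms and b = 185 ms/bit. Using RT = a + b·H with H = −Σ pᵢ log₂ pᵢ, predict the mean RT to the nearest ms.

555 ms

Entropy contributions −pᵢ log₂ pᵢ: 0.5274, 0.5307, 0.4806; sum H = 1.5387 bits.
RT = a + bH = 270 + 185·1.5387 = 554.66 ms.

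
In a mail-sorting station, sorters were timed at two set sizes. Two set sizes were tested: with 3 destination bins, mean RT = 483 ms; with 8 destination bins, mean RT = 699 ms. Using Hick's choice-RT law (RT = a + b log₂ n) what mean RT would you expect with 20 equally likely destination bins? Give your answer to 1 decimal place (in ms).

Solve the two-equation system in a and b:
  b = (699 − 483) / (log₂ 8 − log₂ 3) = 216 / (3 − 1.5850) = 152.646 ms/bit
  a = 483 − 152.646 × 1.5850 = 241.062 ms
Then RT(20) = 241.062 + 152.646 × log₂ 20 = 241.062 + 152.646 × 4.3219 ≈ 900.787 ms.

900.8 ms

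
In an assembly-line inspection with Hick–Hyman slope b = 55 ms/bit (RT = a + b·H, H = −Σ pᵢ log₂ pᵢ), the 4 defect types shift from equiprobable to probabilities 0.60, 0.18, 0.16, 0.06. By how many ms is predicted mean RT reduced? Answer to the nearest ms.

25 ms

Equiprobable entropy H₀ = log₂ 4 = 2.0000 bits.
Skewed entropy H = −Σ pᵢ log₂ pᵢ = 1.5540 bits.
ΔRT = b·(H₀ − H) = 55 × 0.4460 = 24.53 ms.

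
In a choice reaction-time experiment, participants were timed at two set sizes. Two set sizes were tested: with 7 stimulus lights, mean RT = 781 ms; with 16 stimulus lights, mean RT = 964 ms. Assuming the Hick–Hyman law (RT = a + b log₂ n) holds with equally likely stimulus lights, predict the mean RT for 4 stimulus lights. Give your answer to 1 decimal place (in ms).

657.1 ms

With log₂ n on the abscissa the relation is linear; from the two conditions:
  b = (964 − 781) / (log₂ 16 − log₂ 7) = 183 / (4 − 2.8074) = 153.440 ms/bit
  a = 781 − 153.440 × 2.8074 = 350.238 ms
Then RT(4) = 350.238 + 153.440 × log₂ 4 = 350.238 + 153.440 × 2 ≈ 657.119 ms.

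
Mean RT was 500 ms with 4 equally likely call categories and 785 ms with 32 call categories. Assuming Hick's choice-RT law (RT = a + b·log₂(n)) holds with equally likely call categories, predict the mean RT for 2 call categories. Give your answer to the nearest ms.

With log₂ n on the abscissa the relation is linear; from the two conditions:
  b = (785 − 500) / (log₂ 32 − log₂ 4) = 285 / (5 − 2) = 95 ms/bit
  a = 500 − 95 × 2 = 310 ms
Then RT(2) = 310 + 95 × log₂ 2 = 310 + 95 × 1 ≈ 405.000 ms.

405 ms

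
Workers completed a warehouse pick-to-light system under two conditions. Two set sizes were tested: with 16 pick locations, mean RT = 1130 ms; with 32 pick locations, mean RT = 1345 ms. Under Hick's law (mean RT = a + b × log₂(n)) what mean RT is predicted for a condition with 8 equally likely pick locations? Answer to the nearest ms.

With log₂ n on the abscissa the relation is linear; from the two conditions:
  b = (1345 − 1130) / (log₂ 32 − log₂ 16) = 215 / (5 − 4) = 215 ms/bit
  a = 1130 − 215 × 4 = 270 ms
Then RT(8) = 270 + 215 × log₂ 8 = 270 + 215 × 3 ≈ 915.000 ms.

915 ms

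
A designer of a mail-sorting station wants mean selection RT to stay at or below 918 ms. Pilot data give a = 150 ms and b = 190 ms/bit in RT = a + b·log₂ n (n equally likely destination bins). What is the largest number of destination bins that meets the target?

190·log₂ n ≤ 918 − 150 = 768, giving log₂ n ≤ 4.0421 and n ≤ 16.474. The largest whole number is 16.

16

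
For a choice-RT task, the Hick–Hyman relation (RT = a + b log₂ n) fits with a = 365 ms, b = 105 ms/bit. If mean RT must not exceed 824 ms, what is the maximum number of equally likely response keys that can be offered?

Set 365 + 105·log₂ n ≤ 824 → log₂ n ≤ (824 − 365)/105 = 4.3714.
So n ≤ 2^4.3714 = 20.698; the largest integer n is 20.

20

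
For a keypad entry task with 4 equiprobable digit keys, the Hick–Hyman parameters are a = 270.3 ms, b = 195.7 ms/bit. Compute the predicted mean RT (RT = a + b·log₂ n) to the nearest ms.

log₂(4) = 2 bits, so RT = 270.3 + 195.7 × 2 ≈ 661.700 ms.

662 ms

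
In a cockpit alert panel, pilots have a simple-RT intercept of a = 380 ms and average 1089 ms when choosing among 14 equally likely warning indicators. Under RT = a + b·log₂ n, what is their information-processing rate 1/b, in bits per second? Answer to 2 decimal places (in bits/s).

b = (1089 − 380)/log₂ 14 = 709/3.8074 = 186.219 ms per bit = 0.18622 s/bit; the reciprocal is 5.370 bits/s.

5.37 bits/s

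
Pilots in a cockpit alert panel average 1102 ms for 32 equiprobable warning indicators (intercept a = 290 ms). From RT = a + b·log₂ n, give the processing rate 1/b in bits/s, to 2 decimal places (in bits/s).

6.16 bits/s

b = (1102 − 290)/log₂ 32 = 812/5 = 162.400 ms per bit = 0.16240 s/bit; the reciprocal is 6.158 bits/s.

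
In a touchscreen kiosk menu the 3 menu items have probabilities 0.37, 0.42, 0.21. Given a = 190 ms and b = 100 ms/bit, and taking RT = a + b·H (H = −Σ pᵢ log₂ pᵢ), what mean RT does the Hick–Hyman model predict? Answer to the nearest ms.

H = 0.37·log₂(1/0.37) + 0.42·log₂(1/0.42) + 0.21·log₂(1/0.21) = 1.5292 bits.
RT = 190 + 100 × 1.5292 = 342.92 ms.

343 ms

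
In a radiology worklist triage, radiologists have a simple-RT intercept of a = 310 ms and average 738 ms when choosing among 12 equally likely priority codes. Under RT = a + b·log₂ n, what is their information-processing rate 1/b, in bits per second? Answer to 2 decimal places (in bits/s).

8.38 bits/s

Choice component = 738 − 310 = 428 ms over log₂(12) = 3.5850 bits.
b = 428 / 3.5850 = 119.388 ms/bit, so 1/b = 8.376 bits/s.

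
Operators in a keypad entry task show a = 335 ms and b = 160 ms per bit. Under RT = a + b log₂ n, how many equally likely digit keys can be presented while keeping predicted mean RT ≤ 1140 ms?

32

160·log₂ n ≤ 1140 − 335 = 805, giving log₂ n ≤ 5.0312 and n ≤ 32.701. The largest whole number is 32.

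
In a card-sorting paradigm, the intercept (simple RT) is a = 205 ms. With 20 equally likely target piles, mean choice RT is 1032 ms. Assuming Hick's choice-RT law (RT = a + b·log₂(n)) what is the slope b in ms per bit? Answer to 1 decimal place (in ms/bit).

b = (1032 − 205) / log₂(20) = 827 / 4.3219 = 191.350 ms/bit.

191.3 ms/bit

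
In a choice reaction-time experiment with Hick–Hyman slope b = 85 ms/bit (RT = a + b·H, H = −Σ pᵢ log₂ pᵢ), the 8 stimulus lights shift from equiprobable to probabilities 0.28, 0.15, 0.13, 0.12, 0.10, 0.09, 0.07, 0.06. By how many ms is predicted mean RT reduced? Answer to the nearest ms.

Equiprobable entropy H₀ = log₂ 8 = 3.0000 bits.
Skewed entropy H = −Σ pᵢ log₂ pᵢ = 2.8314 bits.
ΔRT = b·(H₀ − H) = 85 × 0.1686 = 14.33 ms.

14 ms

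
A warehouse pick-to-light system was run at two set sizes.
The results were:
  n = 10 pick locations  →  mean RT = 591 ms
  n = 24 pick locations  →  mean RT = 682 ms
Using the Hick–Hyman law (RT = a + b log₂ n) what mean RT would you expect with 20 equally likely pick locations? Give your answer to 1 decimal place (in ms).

Solve the two-equation system in a and b:
  b = (682 − 591) / (log₂ 24 − log₂ 10) = 91 / (4.5850 − 3.3219) = 72.049 ms/bit
  a = 591 − 72.049 × 3.3219 = 351.659 ms
Then RT(20) = 351.659 + 72.049 × log₂ 20 = 351.659 + 72.049 × 4.3219 ≈ 663.049 ms.

663.0 ms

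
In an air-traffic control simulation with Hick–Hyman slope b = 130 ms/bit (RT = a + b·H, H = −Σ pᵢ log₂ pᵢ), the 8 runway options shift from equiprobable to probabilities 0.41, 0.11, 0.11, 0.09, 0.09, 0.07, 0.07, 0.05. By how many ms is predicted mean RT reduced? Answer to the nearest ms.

Equiprobable entropy H₀ = log₂ 8 = 3.0000 bits.
Skewed entropy H = −Σ pᵢ log₂ pᵢ = 2.6065 bits.
ΔRT = b·(H₀ − H) = 130 × 0.3935 = 51.16 ms.

51 ms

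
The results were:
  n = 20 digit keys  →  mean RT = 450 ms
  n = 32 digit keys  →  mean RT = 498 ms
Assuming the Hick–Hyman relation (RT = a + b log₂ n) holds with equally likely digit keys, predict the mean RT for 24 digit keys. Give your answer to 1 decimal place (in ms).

468.6 ms

Fit slope and intercept:
  b = (498 − 450) / (log₂ 32 − log₂ 20) = 48 / (5 − 4.3219) = 70.789 ms/bit
  a = 450 − 70.789 × 4.3219 = 144.055 ms
Then RT(24) = 144.055 + 70.789 × log₂ 24 = 144.055 + 70.789 × 4.5850 ≈ 468.620 ms.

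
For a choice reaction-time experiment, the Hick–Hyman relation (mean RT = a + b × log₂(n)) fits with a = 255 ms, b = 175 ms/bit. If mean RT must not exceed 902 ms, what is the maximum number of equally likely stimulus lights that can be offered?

175·log₂ n ≤ 902 − 255 = 647, giving log₂ n ≤ 3.6971 and n ≤ 12.970. The largest whole number is 12.

12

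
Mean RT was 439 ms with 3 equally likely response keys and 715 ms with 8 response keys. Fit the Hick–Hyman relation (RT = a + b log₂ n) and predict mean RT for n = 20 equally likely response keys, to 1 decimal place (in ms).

972.8 ms

With log₂ n on the abscissa the relation is linear; from the two conditions:
  b = (715 − 439) / (log₂ 8 − log₂ 3) = 276 / (3 − 1.5850) = 195.048 ms/bit
  a = 439 − 195.048 × 1.5850 = 129.856 ms
Then RT(20) = 129.856 + 195.048 × log₂ 20 = 129.856 + 195.048 × 4.3219 ≈ 972.839 ms.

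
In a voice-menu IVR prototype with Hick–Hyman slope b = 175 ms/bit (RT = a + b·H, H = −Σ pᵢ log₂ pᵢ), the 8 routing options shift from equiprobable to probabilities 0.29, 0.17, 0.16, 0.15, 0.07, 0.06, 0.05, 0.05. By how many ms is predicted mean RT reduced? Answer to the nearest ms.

Equiprobable entropy H₀ = log₂ 8 = 3.0000 bits.
Skewed entropy H = −Σ pᵢ log₂ pᵢ = 2.7303 bits.
ΔRT = b·(H₀ − H) = 175 × 0.2697 = 47.19 ms.

47 ms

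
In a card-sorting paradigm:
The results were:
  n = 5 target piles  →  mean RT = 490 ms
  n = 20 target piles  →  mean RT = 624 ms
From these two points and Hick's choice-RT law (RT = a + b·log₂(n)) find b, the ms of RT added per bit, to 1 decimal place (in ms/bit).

67.0 ms/bit

The slope on a log₂ axis is (624 − 490) / (4.3219 − 2.3219) = 67.000 ms/bit.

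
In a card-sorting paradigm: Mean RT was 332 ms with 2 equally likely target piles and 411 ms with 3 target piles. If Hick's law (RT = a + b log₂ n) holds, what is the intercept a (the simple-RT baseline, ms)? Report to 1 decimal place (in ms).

196.9 ms

Slope: b = (411 − 332) / (log₂ 3 − log₂ 2) = 79/0.5850 = 135.051 ms/bit.
Intercept: a = 332 − 135.051·log₂(2) = 196.949 ms.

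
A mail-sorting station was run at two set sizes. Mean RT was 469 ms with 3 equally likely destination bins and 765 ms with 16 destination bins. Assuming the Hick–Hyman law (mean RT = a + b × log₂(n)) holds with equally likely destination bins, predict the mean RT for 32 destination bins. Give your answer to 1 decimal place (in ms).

RT is linear in log₂ n, so two points fix the line:
  b = (765 − 469) / (log₂ 16 − log₂ 3) = 296 / (4 − 1.5850) = 122.565 ms/bit
  a = 469 − 122.565 × 1.5850 = 274.738 ms
Then RT(32) = 274.738 + 122.565 × log₂ 32 = 274.738 + 122.565 × 5 ≈ 887.565 ms.

887.6 ms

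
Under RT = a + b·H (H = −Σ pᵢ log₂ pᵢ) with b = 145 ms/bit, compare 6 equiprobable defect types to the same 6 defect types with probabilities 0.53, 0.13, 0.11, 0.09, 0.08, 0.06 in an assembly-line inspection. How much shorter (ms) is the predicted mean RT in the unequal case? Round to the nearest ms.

75 ms

The RT saving is b·ΔH. Equiprobable H₀ = log₂(6) = 2.5850 bits; with the given probabilities H = 2.0661 bits.
b·(H₀ − H) = 145 × (2.5850 − 2.0661) = 75.24 ms.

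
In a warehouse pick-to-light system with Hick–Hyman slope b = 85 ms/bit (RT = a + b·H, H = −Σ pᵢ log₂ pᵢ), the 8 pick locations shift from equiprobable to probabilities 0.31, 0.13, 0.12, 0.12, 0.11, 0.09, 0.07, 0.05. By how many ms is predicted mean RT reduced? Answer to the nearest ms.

18 ms

The RT saving is b·ΔH. Equiprobable H₀ = log₂(8) = 3.0000 bits; with the given probabilities H = 2.7882 bits.
b·(H₀ − H) = 85 × (3.0000 − 2.7882) = 18.01 ms.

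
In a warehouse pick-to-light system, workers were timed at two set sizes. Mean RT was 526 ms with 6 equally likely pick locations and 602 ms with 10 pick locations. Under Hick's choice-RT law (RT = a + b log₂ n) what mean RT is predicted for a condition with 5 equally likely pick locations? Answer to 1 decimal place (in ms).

Fit slope and intercept:
  b = (602 − 526) / (log₂ 10 − log₂ 6) = 76 / (3.3219 − 2.5850) = 103.126 ms/bit
  a = 526 − 103.126 × 2.5850 = 259.424 ms
Then RT(5) = 259.424 + 103.126 × log₂ 5 = 259.424 + 103.126 × 2.3219 ≈ 498.874 ms.

498.9 ms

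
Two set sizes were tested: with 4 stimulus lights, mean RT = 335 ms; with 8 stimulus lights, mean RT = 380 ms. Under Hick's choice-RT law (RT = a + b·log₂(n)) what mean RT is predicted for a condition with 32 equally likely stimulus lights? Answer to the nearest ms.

Fit slope and intercept:
  b = (380 − 335) / (log₂ 8 − log₂ 4) = 45 / (3 − 2) = 45 ms/bit
  a = 335 − 45 × 2 = 245 ms
Then RT(32) = 245 + 45 × log₂ 32 = 245 + 45 × 5 ≈ 470.000 ms.

470 ms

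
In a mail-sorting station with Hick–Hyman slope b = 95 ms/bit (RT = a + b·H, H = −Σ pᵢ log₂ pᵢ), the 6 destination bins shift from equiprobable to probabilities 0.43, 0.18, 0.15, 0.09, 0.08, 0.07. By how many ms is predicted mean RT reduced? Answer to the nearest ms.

Equiprobable entropy H₀ = log₂ 6 = 2.5850 bits.
Skewed entropy H = −Σ pᵢ log₂ pᵢ = 2.2521 bits.
ΔRT = b·(H₀ − H) = 95 × 0.3328 = 31.62 ms.

32 ms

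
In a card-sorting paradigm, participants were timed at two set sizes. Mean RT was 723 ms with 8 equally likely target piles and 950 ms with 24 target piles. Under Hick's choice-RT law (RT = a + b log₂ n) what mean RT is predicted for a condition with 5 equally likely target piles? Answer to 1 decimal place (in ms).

625.9 ms

Fit slope and intercept:
  b = (950 − 723) / (log₂ 24 − log₂ 8) = 227 / (4.5850 − 3) = 143.221 ms/bit
  a = 723 − 143.221 × 3 = 293.337 ms
Then RT(5) = 293.337 + 143.221 × log₂ 5 = 293.337 + 143.221 × 2.3219 ≈ 625.886 ms.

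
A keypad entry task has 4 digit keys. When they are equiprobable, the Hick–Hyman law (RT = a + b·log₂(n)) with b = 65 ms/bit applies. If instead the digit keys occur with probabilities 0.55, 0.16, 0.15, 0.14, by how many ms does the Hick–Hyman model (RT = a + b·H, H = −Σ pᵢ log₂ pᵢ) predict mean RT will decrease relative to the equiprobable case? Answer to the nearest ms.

19 ms

Equiprobable entropy H₀ = log₂ 4 = 2.0000 bits.
Skewed entropy H = −Σ pᵢ log₂ pᵢ = 1.7050 bits.
ΔRT = b·(H₀ − H) = 65 × 0.2950 = 19.17 ms.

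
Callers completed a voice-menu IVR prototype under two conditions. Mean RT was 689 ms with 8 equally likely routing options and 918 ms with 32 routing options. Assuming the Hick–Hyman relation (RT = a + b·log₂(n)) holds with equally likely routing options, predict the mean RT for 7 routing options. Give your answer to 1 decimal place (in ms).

666.9 ms

Solve the two-equation system in a and b:
  b = (918 − 689) / (log₂ 32 − log₂ 8) = 229 / (5 − 3) = 114.500 ms/bit
  a = 689 − 114.500 × 3 = 345.500 ms
Then RT(7) = 345.500 + 114.500 × log₂ 7 = 345.500 + 114.500 × 2.8074 ≈ 666.942 ms.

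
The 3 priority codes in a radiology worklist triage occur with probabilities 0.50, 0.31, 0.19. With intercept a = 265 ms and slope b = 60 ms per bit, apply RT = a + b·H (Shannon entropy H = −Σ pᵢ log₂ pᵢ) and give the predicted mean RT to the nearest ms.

354 ms

Entropy contributions −pᵢ log₂ pᵢ: 0.5000, 0.5238, 0.4552; sum H = 1.4790 bits.
RT = a + bH = 265 + 60·1.4790 = 353.74 ms.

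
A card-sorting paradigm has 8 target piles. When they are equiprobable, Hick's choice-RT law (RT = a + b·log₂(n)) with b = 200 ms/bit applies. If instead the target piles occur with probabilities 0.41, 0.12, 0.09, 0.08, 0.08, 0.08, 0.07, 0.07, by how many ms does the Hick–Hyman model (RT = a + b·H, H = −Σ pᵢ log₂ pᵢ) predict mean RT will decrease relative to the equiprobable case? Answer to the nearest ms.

Equiprobable entropy H₀ = log₂ 8 = 3.0000 bits.
Skewed entropy H = −Σ pᵢ log₂ pᵢ = 2.6187 bits.
ΔRT = b·(H₀ − H) = 200 × 0.3813 = 76.25 ms.

76 ms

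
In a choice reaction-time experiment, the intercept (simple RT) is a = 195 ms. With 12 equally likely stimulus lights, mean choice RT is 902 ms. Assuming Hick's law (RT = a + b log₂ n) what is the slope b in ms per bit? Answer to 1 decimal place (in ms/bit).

197.2 ms/bit

b = (902 − 195) / log₂(12) = 707 / 3.5850 = 197.213 ms/bit.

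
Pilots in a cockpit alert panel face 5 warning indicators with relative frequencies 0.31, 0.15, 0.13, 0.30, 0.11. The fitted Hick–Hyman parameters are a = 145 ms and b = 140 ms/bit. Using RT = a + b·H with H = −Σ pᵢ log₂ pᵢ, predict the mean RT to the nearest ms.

451 ms

Entropy contributions −pᵢ log₂ pᵢ: 0.5238, 0.4105, 0.3826, 0.5211, 0.3503; sum H = 2.1884 bits.
RT = a + bH = 145 + 140·2.1884 = 451.37 ms.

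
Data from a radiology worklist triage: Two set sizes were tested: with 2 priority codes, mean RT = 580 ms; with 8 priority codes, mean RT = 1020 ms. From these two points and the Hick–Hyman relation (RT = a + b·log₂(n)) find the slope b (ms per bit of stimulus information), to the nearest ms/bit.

220 ms/bit

The slope on a log₂ axis is (1020 − 580) / (3 − 1) = 220 ms/bit.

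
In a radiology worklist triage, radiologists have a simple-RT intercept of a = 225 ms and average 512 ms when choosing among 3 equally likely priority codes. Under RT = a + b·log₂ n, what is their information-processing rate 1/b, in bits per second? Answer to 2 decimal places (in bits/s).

5.52 bits/s

b = (512 − 225)/log₂ 3 = 287/1.5850 = 181.077 ms per bit = 0.18108 s/bit; the reciprocal is 5.523 bits/s.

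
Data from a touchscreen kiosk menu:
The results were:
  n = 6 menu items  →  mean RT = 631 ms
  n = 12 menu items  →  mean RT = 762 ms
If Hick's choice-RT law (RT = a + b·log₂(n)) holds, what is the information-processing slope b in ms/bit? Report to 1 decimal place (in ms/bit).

131.0 ms/bit

The slope on a log₂ axis is (762 − 631) / (3.5850 − 2.5850) = 131.000 ms/bit.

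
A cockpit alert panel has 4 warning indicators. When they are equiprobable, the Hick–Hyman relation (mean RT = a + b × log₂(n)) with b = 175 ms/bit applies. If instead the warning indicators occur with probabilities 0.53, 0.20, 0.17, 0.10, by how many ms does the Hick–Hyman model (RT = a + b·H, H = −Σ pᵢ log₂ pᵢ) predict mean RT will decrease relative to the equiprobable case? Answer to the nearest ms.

50 ms

Equiprobable entropy H₀ = log₂ 4 = 2.0000 bits.
Skewed entropy H = −Σ pᵢ log₂ pᵢ = 1.7166 bits.
ΔRT = b·(H₀ − H) = 175 × 0.2834 = 49.59 ms.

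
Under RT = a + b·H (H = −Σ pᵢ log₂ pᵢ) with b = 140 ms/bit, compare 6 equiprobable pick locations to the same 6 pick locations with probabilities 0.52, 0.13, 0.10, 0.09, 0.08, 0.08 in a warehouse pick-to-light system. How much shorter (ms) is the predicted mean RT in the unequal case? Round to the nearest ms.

68 ms

The RT saving is b·ΔH. Equiprobable H₀ = log₂(6) = 2.5850 bits; with the given probabilities H = 2.1011 bits.
b·(H₀ − H) = 140 × (2.5850 − 2.1011) = 67.74 ms.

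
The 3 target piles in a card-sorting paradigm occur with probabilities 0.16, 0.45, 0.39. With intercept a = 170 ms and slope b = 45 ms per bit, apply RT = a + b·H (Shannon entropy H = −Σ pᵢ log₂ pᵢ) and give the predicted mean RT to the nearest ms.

236 ms

Entropy contributions −pᵢ log₂ pᵢ: 0.4230, 0.5184, 0.5298; sum H = 1.4712 bits.
RT = a + bH = 170 + 45·1.4712 = 236.20 ms.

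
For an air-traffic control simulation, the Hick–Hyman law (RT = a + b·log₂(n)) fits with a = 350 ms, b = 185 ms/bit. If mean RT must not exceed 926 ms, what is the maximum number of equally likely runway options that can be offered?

8

Information budget: (926 − 350)/185 = 3.1135 bits, so n ≤ 2^3.1135 = 8.655 → at most 8.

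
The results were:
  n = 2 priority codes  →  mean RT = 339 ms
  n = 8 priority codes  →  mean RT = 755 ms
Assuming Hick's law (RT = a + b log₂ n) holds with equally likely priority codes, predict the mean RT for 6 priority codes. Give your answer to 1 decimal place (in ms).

668.7 ms

With log₂ n on the abscissa the relation is linear; from the two conditions:
  b = (755 − 339) / (log₂ 8 − log₂ 2) = 416 / (3 − 1) = 208.000 ms/bit
  a = 339 − 208.000 × 1 = 131.000 ms
Then RT(6) = 131.000 + 208.000 × log₂ 6 = 131.000 + 208.000 × 2.5850 ≈ 668.672 ms.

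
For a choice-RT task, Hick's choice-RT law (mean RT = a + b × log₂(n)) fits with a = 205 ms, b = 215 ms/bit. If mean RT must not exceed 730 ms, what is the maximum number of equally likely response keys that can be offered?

5

Set 205 + 215·log₂ n ≤ 730 → log₂ n ≤ (730 − 205)/215 = 2.4419.
So n ≤ 2^2.4419 = 5.433; the largest integer n is 5.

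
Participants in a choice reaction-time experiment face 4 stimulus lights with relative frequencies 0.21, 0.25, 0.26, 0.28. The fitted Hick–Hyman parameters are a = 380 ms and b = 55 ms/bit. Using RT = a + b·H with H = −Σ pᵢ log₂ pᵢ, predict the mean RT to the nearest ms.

Entropy contributions −pᵢ log₂ pᵢ: 0.4728, 0.5000, 0.5053, 0.5142; sum H = 1.9923 bits.
RT = a + bH = 380 + 55·1.9923 = 489.58 ms.

490 ms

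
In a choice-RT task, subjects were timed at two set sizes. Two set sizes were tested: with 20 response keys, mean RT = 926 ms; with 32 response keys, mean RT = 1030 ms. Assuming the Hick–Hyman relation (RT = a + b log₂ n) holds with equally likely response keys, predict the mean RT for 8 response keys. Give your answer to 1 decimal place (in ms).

723.2 ms

Solve the two-equation system in a and b:
  b = (1030 − 926) / (log₂ 32 − log₂ 20) = 104 / (5 − 4.3219) = 153.376 ms/bit
  a = 926 − 153.376 × 4.3219 = 263.120 ms
Then RT(8) = 263.120 + 153.376 × log₂ 8 = 263.120 + 153.376 × 3 ≈ 723.248 ms.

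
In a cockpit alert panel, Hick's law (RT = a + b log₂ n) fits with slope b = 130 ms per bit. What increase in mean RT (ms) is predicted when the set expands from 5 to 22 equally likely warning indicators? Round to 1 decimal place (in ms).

277.9 ms

ΔRT = (a + b log₂ n₂) − (a + b log₂ n₁) = b·(log₂ n₂ − log₂ n₁).
log₂(22) − log₂(5) = 4.4594 − 2.3219 = 2.1375.
ΔRT = 130 × 2.1375 = 277.875 ms.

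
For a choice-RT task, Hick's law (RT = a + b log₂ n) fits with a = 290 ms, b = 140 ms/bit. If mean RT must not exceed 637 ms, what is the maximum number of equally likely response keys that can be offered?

5

Set 290 + 140·log₂ n ≤ 637 → log₂ n ≤ (637 − 290)/140 = 2.4786.
So n ≤ 2^2.4786 = 5.573; the largest integer n is 5.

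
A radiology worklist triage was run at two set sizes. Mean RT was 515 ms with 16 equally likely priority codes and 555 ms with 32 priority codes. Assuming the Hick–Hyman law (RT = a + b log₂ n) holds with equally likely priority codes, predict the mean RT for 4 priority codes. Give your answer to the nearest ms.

435 ms

Fit slope and intercept:
  b = (555 − 515) / (log₂ 32 − log₂ 16) = 40 / (5 − 4) = 40 ms/bit
  a = 515 − 40 × 4 = 355 ms
Then RT(4) = 355 + 40 × log₂ 4 = 355 + 40 × 2 ≈ 435.000 ms.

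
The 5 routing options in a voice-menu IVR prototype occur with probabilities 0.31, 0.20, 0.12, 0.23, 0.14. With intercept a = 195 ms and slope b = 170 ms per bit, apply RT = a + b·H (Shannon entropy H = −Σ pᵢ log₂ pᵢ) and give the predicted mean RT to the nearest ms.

576 ms

Entropy contributions −pᵢ log₂ pᵢ: 0.5238, 0.4644, 0.3671, 0.4877, 0.3971; sum H = 2.2400 bits.
RT = a + bH = 195 + 170·2.2400 = 575.80 ms.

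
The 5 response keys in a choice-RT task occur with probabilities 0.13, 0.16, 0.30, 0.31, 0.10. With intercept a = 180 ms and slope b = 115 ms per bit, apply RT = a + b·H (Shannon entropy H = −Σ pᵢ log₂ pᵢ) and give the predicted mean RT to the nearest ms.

431 ms

Entropy contributions −pᵢ log₂ pᵢ: 0.3826, 0.4230, 0.5211, 0.5238, 0.3322; sum H = 2.1827 bits.
RT = a + bH = 180 + 115·2.1827 = 431.01 ms.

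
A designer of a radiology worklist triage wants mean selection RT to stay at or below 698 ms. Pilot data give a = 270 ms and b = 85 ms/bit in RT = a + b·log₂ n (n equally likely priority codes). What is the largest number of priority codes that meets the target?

85·log₂ n ≤ 698 − 270 = 428, giving log₂ n ≤ 5.0353 and n ≤ 32.793. The largest whole number is 32.

32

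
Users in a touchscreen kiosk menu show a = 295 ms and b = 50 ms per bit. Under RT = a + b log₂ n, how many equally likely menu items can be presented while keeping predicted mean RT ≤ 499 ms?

Set 295 + 50·log₂ n ≤ 499 → log₂ n ≤ (499 − 295)/50 = 4.0800.
So n ≤ 2^4.0800 = 16.912; the largest integer n is 16.

16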